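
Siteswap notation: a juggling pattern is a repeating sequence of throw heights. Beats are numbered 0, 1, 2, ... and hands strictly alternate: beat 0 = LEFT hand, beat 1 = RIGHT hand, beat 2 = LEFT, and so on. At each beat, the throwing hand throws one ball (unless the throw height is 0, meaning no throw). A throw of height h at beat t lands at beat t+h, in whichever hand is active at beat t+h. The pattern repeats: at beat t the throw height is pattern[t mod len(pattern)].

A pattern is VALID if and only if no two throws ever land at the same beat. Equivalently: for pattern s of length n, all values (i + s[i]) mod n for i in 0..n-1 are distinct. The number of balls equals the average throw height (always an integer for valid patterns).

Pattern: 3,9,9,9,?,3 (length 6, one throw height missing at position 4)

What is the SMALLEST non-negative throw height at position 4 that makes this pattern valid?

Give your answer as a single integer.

Answer: 3

Derivation:
i=0: (0 + 3) mod 6 = 3
i=1: (1 + 9) mod 6 = 4
i=2: (2 + 9) mod 6 = 5
i=3: (3 + 9) mod 6 = 0
i=4: s[i]=? (unknown)
i=5: (5 + 3) mod 6 = 2
Known residues: [0, 2, 3, 4, 5]; need a permutation of 0..5, so missing residue r = 1
Need (4 + s) mod 6 = 1; smallest s = (1 - 4) mod 6 = 3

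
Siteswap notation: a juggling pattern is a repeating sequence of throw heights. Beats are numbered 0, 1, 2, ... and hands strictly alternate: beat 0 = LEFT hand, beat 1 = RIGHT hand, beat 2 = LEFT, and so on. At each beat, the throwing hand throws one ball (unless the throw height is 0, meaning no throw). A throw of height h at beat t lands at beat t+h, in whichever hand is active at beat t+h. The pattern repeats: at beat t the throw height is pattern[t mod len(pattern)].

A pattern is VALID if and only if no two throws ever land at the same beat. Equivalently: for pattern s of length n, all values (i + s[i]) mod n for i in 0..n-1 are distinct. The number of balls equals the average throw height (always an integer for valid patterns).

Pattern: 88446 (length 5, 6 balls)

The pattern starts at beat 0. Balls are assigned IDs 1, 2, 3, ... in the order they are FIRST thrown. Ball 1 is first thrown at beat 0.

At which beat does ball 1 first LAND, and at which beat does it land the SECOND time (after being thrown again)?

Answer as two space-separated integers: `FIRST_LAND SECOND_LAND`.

Beat 0 (L): throw ball1 h=8 -> lands@8:L; in-air after throw: [b1@8:L]
Beat 1 (R): throw ball2 h=8 -> lands@9:R; in-air after throw: [b1@8:L b2@9:R]
Beat 2 (L): throw ball3 h=4 -> lands@6:L; in-air after throw: [b3@6:L b1@8:L b2@9:R]
Beat 3 (R): throw ball4 h=4 -> lands@7:R; in-air after throw: [b3@6:L b4@7:R b1@8:L b2@9:R]
Beat 4 (L): throw ball5 h=6 -> lands@10:L; in-air after throw: [b3@6:L b4@7:R b1@8:L b2@9:R b5@10:L]
Beat 5 (R): throw ball6 h=8 -> lands@13:R; in-air after throw: [b3@6:L b4@7:R b1@8:L b2@9:R b5@10:L b6@13:R]
Beat 6 (L): throw ball3 h=8 -> lands@14:L; in-air after throw: [b4@7:R b1@8:L b2@9:R b5@10:L b6@13:R b3@14:L]
Beat 7 (R): throw ball4 h=4 -> lands@11:R; in-air after throw: [b1@8:L b2@9:R b5@10:L b4@11:R b6@13:R b3@14:L]
Beat 8 (L): throw ball1 h=4 -> lands@12:L; in-air after throw: [b2@9:R b5@10:L b4@11:R b1@12:L b6@13:R b3@14:L]
Beat 9 (R): throw ball2 h=6 -> lands@15:R; in-air after throw: [b5@10:L b4@11:R b1@12:L b6@13:R b3@14:L b2@15:R]
Beat 10 (L): throw ball5 h=8 -> lands@18:L; in-air after throw: [b4@11:R b1@12:L b6@13:R b3@14:L b2@15:R b5@18:L]
Beat 11 (R): throw ball4 h=8 -> lands@19:R; in-air after throw: [b1@12:L b6@13:R b3@14:L b2@15:R b5@18:L b4@19:R]
Beat 12 (L): throw ball1 h=4 -> lands@16:L; in-air after throw: [b6@13:R b3@14:L b2@15:R b1@16:L b5@18:L b4@19:R]
Ball 1: thrown@0 h=8 -> first land @8; rethrown@8 h=4 -> second land @12

Answer: 8 12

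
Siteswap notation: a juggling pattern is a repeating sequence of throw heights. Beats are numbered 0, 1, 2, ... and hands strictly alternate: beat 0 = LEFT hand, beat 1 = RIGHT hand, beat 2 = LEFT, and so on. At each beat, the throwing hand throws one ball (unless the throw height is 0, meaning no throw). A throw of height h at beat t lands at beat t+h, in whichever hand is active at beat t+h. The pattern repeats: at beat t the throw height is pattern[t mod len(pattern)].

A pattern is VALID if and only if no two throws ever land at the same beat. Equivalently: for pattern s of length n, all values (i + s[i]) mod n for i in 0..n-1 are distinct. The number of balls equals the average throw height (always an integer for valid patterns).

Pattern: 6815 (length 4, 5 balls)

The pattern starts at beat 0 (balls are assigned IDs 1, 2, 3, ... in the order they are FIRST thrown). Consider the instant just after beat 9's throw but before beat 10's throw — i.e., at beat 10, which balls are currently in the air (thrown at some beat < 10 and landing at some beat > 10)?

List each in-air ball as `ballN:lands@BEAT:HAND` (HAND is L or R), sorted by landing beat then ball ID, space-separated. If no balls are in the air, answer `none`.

Beat 0 (L): throw ball1 h=6 -> lands@6:L; in-air after throw: [b1@6:L]
Beat 1 (R): throw ball2 h=8 -> lands@9:R; in-air after throw: [b1@6:L b2@9:R]
Beat 2 (L): throw ball3 h=1 -> lands@3:R; in-air after throw: [b3@3:R b1@6:L b2@9:R]
Beat 3 (R): throw ball3 h=5 -> lands@8:L; in-air after throw: [b1@6:L b3@8:L b2@9:R]
Beat 4 (L): throw ball4 h=6 -> lands@10:L; in-air after throw: [b1@6:L b3@8:L b2@9:R b4@10:L]
Beat 5 (R): throw ball5 h=8 -> lands@13:R; in-air after throw: [b1@6:L b3@8:L b2@9:R b4@10:L b5@13:R]
Beat 6 (L): throw ball1 h=1 -> lands@7:R; in-air after throw: [b1@7:R b3@8:L b2@9:R b4@10:L b5@13:R]
Beat 7 (R): throw ball1 h=5 -> lands@12:L; in-air after throw: [b3@8:L b2@9:R b4@10:L b1@12:L b5@13:R]
Beat 8 (L): throw ball3 h=6 -> lands@14:L; in-air after throw: [b2@9:R b4@10:L b1@12:L b5@13:R b3@14:L]
Beat 9 (R): throw ball2 h=8 -> lands@17:R; in-air after throw: [b4@10:L b1@12:L b5@13:R b3@14:L b2@17:R]
Beat 10 (L): throw ball4 h=1 -> lands@11:R; in-air after throw: [b4@11:R b1@12:L b5@13:R b3@14:L b2@17:R]

Answer: ball1:lands@12:L ball5:lands@13:R ball3:lands@14:L ball2:lands@17:R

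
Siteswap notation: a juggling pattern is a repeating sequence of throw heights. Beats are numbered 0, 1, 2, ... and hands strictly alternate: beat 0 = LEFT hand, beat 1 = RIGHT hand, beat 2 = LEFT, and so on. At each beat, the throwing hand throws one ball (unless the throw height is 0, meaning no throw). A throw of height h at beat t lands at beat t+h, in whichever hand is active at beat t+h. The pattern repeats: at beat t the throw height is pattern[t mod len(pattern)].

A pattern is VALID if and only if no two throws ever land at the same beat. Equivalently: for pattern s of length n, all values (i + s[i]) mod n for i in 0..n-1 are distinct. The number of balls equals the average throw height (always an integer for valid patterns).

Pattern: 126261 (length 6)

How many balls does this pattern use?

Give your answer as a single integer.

Answer: 3

Derivation:
Pattern = [1, 2, 6, 2, 6, 1], length n = 6
  position 0: throw height = 1, running sum = 1
  position 1: throw height = 2, running sum = 3
  position 2: throw height = 6, running sum = 9
  position 3: throw height = 2, running sum = 11
  position 4: throw height = 6, running sum = 17
  position 5: throw height = 1, running sum = 18
Total sum = 18; balls = sum / n = 18 / 6 = 3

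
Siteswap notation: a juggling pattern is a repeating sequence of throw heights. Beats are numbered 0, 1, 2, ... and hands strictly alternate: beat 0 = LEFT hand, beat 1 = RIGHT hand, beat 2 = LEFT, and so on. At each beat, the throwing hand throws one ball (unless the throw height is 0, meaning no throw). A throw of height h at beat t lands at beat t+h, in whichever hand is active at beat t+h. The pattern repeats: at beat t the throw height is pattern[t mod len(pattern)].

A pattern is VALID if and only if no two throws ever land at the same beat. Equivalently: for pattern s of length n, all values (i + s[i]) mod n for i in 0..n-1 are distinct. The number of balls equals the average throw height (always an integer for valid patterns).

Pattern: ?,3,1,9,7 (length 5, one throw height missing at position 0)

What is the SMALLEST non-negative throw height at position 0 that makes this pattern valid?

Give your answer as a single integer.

i=0: s[i]=? (unknown)
i=1: (1 + 3) mod 5 = 4
i=2: (2 + 1) mod 5 = 3
i=3: (3 + 9) mod 5 = 2
i=4: (4 + 7) mod 5 = 1
Known residues: [1, 2, 3, 4]; need a permutation of 0..4, so missing residue r = 0
Need (0 + s) mod 5 = 0; smallest s = (0 - 0) mod 5 = 0

Answer: 0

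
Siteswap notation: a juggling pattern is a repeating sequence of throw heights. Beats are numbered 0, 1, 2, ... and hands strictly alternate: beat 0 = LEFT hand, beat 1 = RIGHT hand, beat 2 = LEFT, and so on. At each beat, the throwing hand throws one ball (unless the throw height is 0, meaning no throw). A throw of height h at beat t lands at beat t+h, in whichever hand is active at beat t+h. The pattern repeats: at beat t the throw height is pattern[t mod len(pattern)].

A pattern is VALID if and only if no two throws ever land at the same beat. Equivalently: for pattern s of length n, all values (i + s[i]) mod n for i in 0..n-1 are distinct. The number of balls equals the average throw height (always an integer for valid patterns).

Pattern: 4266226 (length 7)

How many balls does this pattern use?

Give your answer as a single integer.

Answer: 4

Derivation:
Pattern = [4, 2, 6, 6, 2, 2, 6], length n = 7
  position 0: throw height = 4, running sum = 4
  position 1: throw height = 2, running sum = 6
  position 2: throw height = 6, running sum = 12
  position 3: throw height = 6, running sum = 18
  position 4: throw height = 2, running sum = 20
  position 5: throw height = 2, running sum = 22
  position 6: throw height = 6, running sum = 28
Total sum = 28; balls = sum / n = 28 / 7 = 4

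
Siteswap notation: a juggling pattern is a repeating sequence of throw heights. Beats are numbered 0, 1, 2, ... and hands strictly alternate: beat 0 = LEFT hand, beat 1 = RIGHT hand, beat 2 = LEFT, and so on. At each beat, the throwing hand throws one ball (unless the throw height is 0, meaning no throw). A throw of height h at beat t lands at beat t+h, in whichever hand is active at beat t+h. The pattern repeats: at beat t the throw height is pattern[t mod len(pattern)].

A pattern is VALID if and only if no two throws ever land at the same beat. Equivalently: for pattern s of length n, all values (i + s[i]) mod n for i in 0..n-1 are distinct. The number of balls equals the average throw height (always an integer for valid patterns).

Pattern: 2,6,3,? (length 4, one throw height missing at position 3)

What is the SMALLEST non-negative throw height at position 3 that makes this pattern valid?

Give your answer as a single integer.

i=0: (0 + 2) mod 4 = 2
i=1: (1 + 6) mod 4 = 3
i=2: (2 + 3) mod 4 = 1
i=3: s[i]=? (unknown)
Known residues: [1, 2, 3]; need a permutation of 0..3, so missing residue r = 0
Need (3 + s) mod 4 = 0; smallest s = (0 - 3) mod 4 = 1

Answer: 1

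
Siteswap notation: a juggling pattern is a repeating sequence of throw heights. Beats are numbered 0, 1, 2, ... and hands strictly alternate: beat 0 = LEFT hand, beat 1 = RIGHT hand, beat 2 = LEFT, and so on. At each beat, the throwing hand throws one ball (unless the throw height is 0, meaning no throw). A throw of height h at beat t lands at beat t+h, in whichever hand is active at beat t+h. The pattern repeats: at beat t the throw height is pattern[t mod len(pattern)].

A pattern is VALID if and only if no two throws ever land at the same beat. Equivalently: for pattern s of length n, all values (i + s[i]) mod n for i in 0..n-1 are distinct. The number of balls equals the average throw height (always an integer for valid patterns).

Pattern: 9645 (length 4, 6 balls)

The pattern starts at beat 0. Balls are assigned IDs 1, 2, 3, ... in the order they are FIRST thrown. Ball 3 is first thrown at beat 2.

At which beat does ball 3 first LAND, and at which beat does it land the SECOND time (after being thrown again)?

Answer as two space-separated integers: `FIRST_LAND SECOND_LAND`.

Answer: 6 10

Derivation:
Beat 0 (L): throw ball1 h=9 -> lands@9:R; in-air after throw: [b1@9:R]
Beat 1 (R): throw ball2 h=6 -> lands@7:R; in-air after throw: [b2@7:R b1@9:R]
Beat 2 (L): throw ball3 h=4 -> lands@6:L; in-air after throw: [b3@6:L b2@7:R b1@9:R]
Beat 3 (R): throw ball4 h=5 -> lands@8:L; in-air after throw: [b3@6:L b2@7:R b4@8:L b1@9:R]
Beat 4 (L): throw ball5 h=9 -> lands@13:R; in-air after throw: [b3@6:L b2@7:R b4@8:L b1@9:R b5@13:R]
Beat 5 (R): throw ball6 h=6 -> lands@11:R; in-air after throw: [b3@6:L b2@7:R b4@8:L b1@9:R b6@11:R b5@13:R]
Beat 6 (L): throw ball3 h=4 -> lands@10:L; in-air after throw: [b2@7:R b4@8:L b1@9:R b3@10:L b6@11:R b5@13:R]
Beat 7 (R): throw ball2 h=5 -> lands@12:L; in-air after throw: [b4@8:L b1@9:R b3@10:L b6@11:R b2@12:L b5@13:R]
Beat 8 (L): throw ball4 h=9 -> lands@17:R; in-air after throw: [b1@9:R b3@10:L b6@11:R b2@12:L b5@13:R b4@17:R]
Beat 9 (R): throw ball1 h=6 -> lands@15:R; in-air after throw: [b3@10:L b6@11:R b2@12:L b5@13:R b1@15:R b4@17:R]
Beat 10 (L): throw ball3 h=4 -> lands@14:L; in-air after throw: [b6@11:R b2@12:L b5@13:R b3@14:L b1@15:R b4@17:R]
Ball 3: thrown@2 h=4 -> first land @6; rethrown@6 h=4 -> second land @10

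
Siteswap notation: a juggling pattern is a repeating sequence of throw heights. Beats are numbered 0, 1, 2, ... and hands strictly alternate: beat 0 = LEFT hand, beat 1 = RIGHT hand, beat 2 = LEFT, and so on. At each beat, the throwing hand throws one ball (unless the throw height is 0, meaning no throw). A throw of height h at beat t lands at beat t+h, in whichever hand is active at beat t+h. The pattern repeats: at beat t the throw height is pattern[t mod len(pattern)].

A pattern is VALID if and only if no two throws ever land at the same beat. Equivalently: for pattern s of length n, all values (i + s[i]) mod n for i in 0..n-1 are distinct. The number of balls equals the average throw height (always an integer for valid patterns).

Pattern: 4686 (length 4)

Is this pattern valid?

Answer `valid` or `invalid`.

Answer: valid

Derivation:
i=0: (i + s[i]) mod n = (0 + 4) mod 4 = 0
i=1: (i + s[i]) mod n = (1 + 6) mod 4 = 3
i=2: (i + s[i]) mod n = (2 + 8) mod 4 = 2
i=3: (i + s[i]) mod n = (3 + 6) mod 4 = 1
Residues: [0, 3, 2, 1], distinct: True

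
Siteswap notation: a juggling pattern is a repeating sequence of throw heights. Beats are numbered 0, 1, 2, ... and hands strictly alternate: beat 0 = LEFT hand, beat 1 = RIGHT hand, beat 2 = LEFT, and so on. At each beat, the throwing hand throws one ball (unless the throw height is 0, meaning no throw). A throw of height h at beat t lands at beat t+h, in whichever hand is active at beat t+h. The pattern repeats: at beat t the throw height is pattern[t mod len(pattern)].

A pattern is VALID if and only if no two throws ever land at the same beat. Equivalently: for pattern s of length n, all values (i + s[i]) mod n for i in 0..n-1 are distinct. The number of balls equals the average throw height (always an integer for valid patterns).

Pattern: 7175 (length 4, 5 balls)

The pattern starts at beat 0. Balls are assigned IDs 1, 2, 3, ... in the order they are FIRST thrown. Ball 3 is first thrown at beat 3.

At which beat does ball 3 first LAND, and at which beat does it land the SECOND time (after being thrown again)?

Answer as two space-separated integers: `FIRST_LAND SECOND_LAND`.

Answer: 8 15

Derivation:
Beat 0 (L): throw ball1 h=7 -> lands@7:R; in-air after throw: [b1@7:R]
Beat 1 (R): throw ball2 h=1 -> lands@2:L; in-air after throw: [b2@2:L b1@7:R]
Beat 2 (L): throw ball2 h=7 -> lands@9:R; in-air after throw: [b1@7:R b2@9:R]
Beat 3 (R): throw ball3 h=5 -> lands@8:L; in-air after throw: [b1@7:R b3@8:L b2@9:R]
Beat 4 (L): throw ball4 h=7 -> lands@11:R; in-air after throw: [b1@7:R b3@8:L b2@9:R b4@11:R]
Beat 5 (R): throw ball5 h=1 -> lands@6:L; in-air after throw: [b5@6:L b1@7:R b3@8:L b2@9:R b4@11:R]
Beat 6 (L): throw ball5 h=7 -> lands@13:R; in-air after throw: [b1@7:R b3@8:L b2@9:R b4@11:R b5@13:R]
Beat 7 (R): throw ball1 h=5 -> lands@12:L; in-air after throw: [b3@8:L b2@9:R b4@11:R b1@12:L b5@13:R]
Beat 8 (L): throw ball3 h=7 -> lands@15:R; in-air after throw: [b2@9:R b4@11:R b1@12:L b5@13:R b3@15:R]
Beat 9 (R): throw ball2 h=1 -> lands@10:L; in-air after throw: [b2@10:L b4@11:R b1@12:L b5@13:R b3@15:R]
Beat 10 (L): throw ball2 h=7 -> lands@17:R; in-air after throw: [b4@11:R b1@12:L b5@13:R b3@15:R b2@17:R]
Beat 11 (R): throw ball4 h=5 -> lands@16:L; in-air after throw: [b1@12:L b5@13:R b3@15:R b4@16:L b2@17:R]
Beat 12 (L): throw ball1 h=7 -> lands@19:R; in-air after throw: [b5@13:R b3@15:R b4@16:L b2@17:R b1@19:R]
Beat 13 (R): throw ball5 h=1 -> lands@14:L; in-air after throw: [b5@14:L b3@15:R b4@16:L b2@17:R b1@19:R]
Beat 14 (L): throw ball5 h=7 -> lands@21:R; in-air after throw: [b3@15:R b4@16:L b2@17:R b1@19:R b5@21:R]
Beat 15 (R): throw ball3 h=5 -> lands@20:L; in-air after throw: [b4@16:L b2@17:R b1@19:R b3@20:L b5@21:R]
Ball 3: thrown@3 h=5 -> first land @8; rethrown@8 h=7 -> second land @15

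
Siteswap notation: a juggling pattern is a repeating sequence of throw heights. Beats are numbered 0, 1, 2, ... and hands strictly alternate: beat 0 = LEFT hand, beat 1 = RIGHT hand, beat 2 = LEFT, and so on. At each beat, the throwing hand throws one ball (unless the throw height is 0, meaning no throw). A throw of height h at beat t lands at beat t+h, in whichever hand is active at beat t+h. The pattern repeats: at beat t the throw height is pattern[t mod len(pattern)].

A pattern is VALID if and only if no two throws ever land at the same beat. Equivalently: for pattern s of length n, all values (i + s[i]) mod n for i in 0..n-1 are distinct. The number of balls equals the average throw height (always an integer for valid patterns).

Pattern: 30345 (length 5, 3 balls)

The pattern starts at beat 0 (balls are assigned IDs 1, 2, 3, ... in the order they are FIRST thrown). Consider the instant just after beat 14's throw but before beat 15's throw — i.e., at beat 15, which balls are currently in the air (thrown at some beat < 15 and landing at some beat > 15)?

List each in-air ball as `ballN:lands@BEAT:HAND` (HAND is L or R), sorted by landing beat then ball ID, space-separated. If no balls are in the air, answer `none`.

Beat 0 (L): throw ball1 h=3 -> lands@3:R; in-air after throw: [b1@3:R]
Beat 2 (L): throw ball2 h=3 -> lands@5:R; in-air after throw: [b1@3:R b2@5:R]
Beat 3 (R): throw ball1 h=4 -> lands@7:R; in-air after throw: [b2@5:R b1@7:R]
Beat 4 (L): throw ball3 h=5 -> lands@9:R; in-air after throw: [b2@5:R b1@7:R b3@9:R]
Beat 5 (R): throw ball2 h=3 -> lands@8:L; in-air after throw: [b1@7:R b2@8:L b3@9:R]
Beat 7 (R): throw ball1 h=3 -> lands@10:L; in-air after throw: [b2@8:L b3@9:R b1@10:L]
Beat 8 (L): throw ball2 h=4 -> lands@12:L; in-air after throw: [b3@9:R b1@10:L b2@12:L]
Beat 9 (R): throw ball3 h=5 -> lands@14:L; in-air after throw: [b1@10:L b2@12:L b3@14:L]
Beat 10 (L): throw ball1 h=3 -> lands@13:R; in-air after throw: [b2@12:L b1@13:R b3@14:L]
Beat 12 (L): throw ball2 h=3 -> lands@15:R; in-air after throw: [b1@13:R b3@14:L b2@15:R]
Beat 13 (R): throw ball1 h=4 -> lands@17:R; in-air after throw: [b3@14:L b2@15:R b1@17:R]
Beat 14 (L): throw ball3 h=5 -> lands@19:R; in-air after throw: [b2@15:R b1@17:R b3@19:R]
Beat 15 (R): throw ball2 h=3 -> lands@18:L; in-air after throw: [b1@17:R b2@18:L b3@19:R]

Answer: ball1:lands@17:R ball3:lands@19:R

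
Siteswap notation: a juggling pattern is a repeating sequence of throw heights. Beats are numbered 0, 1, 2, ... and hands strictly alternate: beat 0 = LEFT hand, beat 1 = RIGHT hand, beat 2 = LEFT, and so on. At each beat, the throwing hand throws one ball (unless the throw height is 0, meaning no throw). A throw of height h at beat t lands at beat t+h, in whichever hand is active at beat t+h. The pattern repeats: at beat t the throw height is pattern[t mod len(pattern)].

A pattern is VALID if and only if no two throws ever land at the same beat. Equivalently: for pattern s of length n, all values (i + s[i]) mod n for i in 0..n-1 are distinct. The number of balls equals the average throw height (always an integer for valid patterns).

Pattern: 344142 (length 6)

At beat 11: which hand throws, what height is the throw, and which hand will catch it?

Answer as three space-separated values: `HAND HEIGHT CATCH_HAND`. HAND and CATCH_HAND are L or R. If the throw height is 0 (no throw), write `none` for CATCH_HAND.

Beat 11: 11 mod 2 = 1, so hand = R
Throw height = pattern[11 mod 6] = pattern[5] = 2
Lands at beat 11+2=13, 13 mod 2 = 1, so catch hand = R

Answer: R 2 R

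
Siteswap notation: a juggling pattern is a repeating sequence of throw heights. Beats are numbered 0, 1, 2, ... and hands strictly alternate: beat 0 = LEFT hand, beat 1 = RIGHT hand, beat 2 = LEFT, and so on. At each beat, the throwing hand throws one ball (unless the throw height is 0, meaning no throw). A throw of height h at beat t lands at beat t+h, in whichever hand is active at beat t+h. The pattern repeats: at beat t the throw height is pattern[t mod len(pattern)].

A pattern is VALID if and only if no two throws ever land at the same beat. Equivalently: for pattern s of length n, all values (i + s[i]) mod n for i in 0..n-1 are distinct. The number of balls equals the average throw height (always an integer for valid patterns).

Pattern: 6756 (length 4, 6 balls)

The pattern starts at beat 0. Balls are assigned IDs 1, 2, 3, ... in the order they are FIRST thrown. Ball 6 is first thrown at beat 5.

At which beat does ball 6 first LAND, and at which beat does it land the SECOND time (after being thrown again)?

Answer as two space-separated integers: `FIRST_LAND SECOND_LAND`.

Answer: 12 18

Derivation:
Beat 0 (L): throw ball1 h=6 -> lands@6:L; in-air after throw: [b1@6:L]
Beat 1 (R): throw ball2 h=7 -> lands@8:L; in-air after throw: [b1@6:L b2@8:L]
Beat 2 (L): throw ball3 h=5 -> lands@7:R; in-air after throw: [b1@6:L b3@7:R b2@8:L]
Beat 3 (R): throw ball4 h=6 -> lands@9:R; in-air after throw: [b1@6:L b3@7:R b2@8:L b4@9:R]
Beat 4 (L): throw ball5 h=6 -> lands@10:L; in-air after throw: [b1@6:L b3@7:R b2@8:L b4@9:R b5@10:L]
Beat 5 (R): throw ball6 h=7 -> lands@12:L; in-air after throw: [b1@6:L b3@7:R b2@8:L b4@9:R b5@10:L b6@12:L]
Beat 6 (L): throw ball1 h=5 -> lands@11:R; in-air after throw: [b3@7:R b2@8:L b4@9:R b5@10:L b1@11:R b6@12:L]
Beat 7 (R): throw ball3 h=6 -> lands@13:R; in-air after throw: [b2@8:L b4@9:R b5@10:L b1@11:R b6@12:L b3@13:R]
Beat 8 (L): throw ball2 h=6 -> lands@14:L; in-air after throw: [b4@9:R b5@10:L b1@11:R b6@12:L b3@13:R b2@14:L]
Beat 9 (R): throw ball4 h=7 -> lands@16:L; in-air after throw: [b5@10:L b1@11:R b6@12:L b3@13:R b2@14:L b4@16:L]
Beat 10 (L): throw ball5 h=5 -> lands@15:R; in-air after throw: [b1@11:R b6@12:L b3@13:R b2@14:L b5@15:R b4@16:L]
Beat 11 (R): throw ball1 h=6 -> lands@17:R; in-air after throw: [b6@12:L b3@13:R b2@14:L b5@15:R b4@16:L b1@17:R]
Beat 12 (L): throw ball6 h=6 -> lands@18:L; in-air after throw: [b3@13:R b2@14:L b5@15:R b4@16:L b1@17:R b6@18:L]
Beat 13 (R): throw ball3 h=7 -> lands@20:L; in-air after throw: [b2@14:L b5@15:R b4@16:L b1@17:R b6@18:L b3@20:L]
Beat 14 (L): throw ball2 h=5 -> lands@19:R; in-air after throw: [b5@15:R b4@16:L b1@17:R b6@18:L b2@19:R b3@20:L]
Beat 15 (R): throw ball5 h=6 -> lands@21:R; in-air after throw: [b4@16:L b1@17:R b6@18:L b2@19:R b3@20:L b5@21:R]
Beat 16 (L): throw ball4 h=6 -> lands@22:L; in-air after throw: [b1@17:R b6@18:L b2@19:R b3@20:L b5@21:R b4@22:L]
Beat 17 (R): throw ball1 h=7 -> lands@24:L; in-air after throw: [b6@18:L b2@19:R b3@20:L b5@21:R b4@22:L b1@24:L]
Beat 18 (L): throw ball6 h=5 -> lands@23:R; in-air after throw: [b2@19:R b3@20:L b5@21:R b4@22:L b6@23:R b1@24:L]
Ball 6: thrown@5 h=7 -> first land @12; rethrown@12 h=6 -> second land @18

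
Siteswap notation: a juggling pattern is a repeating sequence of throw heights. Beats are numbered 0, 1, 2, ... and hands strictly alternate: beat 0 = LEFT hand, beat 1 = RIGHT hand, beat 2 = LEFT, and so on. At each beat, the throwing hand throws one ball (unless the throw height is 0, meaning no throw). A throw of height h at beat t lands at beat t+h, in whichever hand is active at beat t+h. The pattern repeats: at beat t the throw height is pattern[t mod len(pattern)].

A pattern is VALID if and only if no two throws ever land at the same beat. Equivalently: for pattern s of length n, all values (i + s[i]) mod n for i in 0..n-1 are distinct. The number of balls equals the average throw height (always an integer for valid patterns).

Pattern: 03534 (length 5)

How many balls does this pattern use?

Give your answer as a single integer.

Pattern = [0, 3, 5, 3, 4], length n = 5
  position 0: throw height = 0, running sum = 0
  position 1: throw height = 3, running sum = 3
  position 2: throw height = 5, running sum = 8
  position 3: throw height = 3, running sum = 11
  position 4: throw height = 4, running sum = 15
Total sum = 15; balls = sum / n = 15 / 5 = 3

Answer: 3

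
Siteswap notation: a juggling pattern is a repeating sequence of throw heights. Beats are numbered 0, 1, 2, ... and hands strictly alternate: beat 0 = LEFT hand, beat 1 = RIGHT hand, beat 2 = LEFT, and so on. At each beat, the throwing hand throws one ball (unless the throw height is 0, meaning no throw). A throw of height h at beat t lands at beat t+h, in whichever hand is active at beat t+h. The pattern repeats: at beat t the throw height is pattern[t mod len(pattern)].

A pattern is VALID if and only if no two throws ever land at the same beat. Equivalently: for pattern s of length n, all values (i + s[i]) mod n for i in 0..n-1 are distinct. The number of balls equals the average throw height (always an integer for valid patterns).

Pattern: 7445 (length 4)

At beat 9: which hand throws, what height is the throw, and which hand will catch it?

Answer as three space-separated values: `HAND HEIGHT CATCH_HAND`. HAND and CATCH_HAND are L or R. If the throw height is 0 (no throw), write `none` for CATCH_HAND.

Answer: R 4 R

Derivation:
Beat 9: 9 mod 2 = 1, so hand = R
Throw height = pattern[9 mod 4] = pattern[1] = 4
Lands at beat 9+4=13, 13 mod 2 = 1, so catch hand = R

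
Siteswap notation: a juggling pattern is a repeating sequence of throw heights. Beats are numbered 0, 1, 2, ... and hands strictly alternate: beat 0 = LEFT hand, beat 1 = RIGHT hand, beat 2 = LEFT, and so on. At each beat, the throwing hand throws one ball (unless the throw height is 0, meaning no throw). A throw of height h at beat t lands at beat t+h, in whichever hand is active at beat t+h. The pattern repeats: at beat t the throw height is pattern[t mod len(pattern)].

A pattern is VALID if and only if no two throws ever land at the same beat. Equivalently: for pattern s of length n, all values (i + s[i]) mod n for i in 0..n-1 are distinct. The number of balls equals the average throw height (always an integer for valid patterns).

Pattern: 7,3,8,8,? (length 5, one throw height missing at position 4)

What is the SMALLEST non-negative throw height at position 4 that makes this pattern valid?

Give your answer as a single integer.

Answer: 4

Derivation:
i=0: (0 + 7) mod 5 = 2
i=1: (1 + 3) mod 5 = 4
i=2: (2 + 8) mod 5 = 0
i=3: (3 + 8) mod 5 = 1
i=4: s[i]=? (unknown)
Known residues: [0, 1, 2, 4]; need a permutation of 0..4, so missing residue r = 3
Need (4 + s) mod 5 = 3; smallest s = (3 - 4) mod 5 = 4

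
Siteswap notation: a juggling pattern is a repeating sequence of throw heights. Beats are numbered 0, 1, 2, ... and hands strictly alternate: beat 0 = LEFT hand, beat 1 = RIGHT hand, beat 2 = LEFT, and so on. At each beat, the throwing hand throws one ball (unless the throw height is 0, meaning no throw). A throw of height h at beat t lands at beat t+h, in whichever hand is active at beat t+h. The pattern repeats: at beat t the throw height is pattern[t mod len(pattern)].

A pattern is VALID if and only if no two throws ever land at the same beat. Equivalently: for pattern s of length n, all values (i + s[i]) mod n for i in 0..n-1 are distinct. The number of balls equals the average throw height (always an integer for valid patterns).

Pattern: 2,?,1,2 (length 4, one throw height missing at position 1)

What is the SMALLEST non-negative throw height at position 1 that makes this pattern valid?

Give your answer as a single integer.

i=0: (0 + 2) mod 4 = 2
i=1: s[i]=? (unknown)
i=2: (2 + 1) mod 4 = 3
i=3: (3 + 2) mod 4 = 1
Known residues: [1, 2, 3]; need a permutation of 0..3, so missing residue r = 0
Need (1 + s) mod 4 = 0; smallest s = (0 - 1) mod 4 = 3

Answer: 3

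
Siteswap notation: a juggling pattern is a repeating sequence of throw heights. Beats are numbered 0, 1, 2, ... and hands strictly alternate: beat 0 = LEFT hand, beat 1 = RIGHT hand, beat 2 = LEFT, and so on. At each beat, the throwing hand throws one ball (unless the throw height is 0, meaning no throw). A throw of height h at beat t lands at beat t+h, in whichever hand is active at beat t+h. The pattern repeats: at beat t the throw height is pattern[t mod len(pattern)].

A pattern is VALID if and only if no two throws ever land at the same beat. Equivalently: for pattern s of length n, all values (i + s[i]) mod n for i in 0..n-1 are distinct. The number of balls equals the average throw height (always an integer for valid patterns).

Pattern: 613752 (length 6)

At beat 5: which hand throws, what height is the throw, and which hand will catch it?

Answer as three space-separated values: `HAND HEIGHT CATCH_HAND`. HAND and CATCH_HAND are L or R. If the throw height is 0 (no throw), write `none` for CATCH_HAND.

Answer: R 2 R

Derivation:
Beat 5: 5 mod 2 = 1, so hand = R
Throw height = pattern[5 mod 6] = pattern[5] = 2
Lands at beat 5+2=7, 7 mod 2 = 1, so catch hand = R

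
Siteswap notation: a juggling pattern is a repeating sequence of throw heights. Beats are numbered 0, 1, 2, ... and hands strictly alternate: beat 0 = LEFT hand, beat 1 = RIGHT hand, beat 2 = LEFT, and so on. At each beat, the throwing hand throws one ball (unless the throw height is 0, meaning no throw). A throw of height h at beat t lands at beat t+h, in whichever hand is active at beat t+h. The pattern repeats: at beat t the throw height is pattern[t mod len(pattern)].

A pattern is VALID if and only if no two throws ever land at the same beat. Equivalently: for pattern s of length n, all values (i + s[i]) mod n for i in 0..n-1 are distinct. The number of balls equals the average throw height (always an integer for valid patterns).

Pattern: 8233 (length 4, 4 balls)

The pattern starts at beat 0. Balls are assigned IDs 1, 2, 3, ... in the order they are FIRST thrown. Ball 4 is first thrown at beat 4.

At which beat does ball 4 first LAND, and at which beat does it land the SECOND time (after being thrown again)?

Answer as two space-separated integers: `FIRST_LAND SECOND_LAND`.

Answer: 12 20

Derivation:
Beat 0 (L): throw ball1 h=8 -> lands@8:L; in-air after throw: [b1@8:L]
Beat 1 (R): throw ball2 h=2 -> lands@3:R; in-air after throw: [b2@3:R b1@8:L]
Beat 2 (L): throw ball3 h=3 -> lands@5:R; in-air after throw: [b2@3:R b3@5:R b1@8:L]
Beat 3 (R): throw ball2 h=3 -> lands@6:L; in-air after throw: [b3@5:R b2@6:L b1@8:L]
Beat 4 (L): throw ball4 h=8 -> lands@12:L; in-air after throw: [b3@5:R b2@6:L b1@8:L b4@12:L]
Beat 5 (R): throw ball3 h=2 -> lands@7:R; in-air after throw: [b2@6:L b3@7:R b1@8:L b4@12:L]
Beat 6 (L): throw ball2 h=3 -> lands@9:R; in-air after throw: [b3@7:R b1@8:L b2@9:R b4@12:L]
Beat 7 (R): throw ball3 h=3 -> lands@10:L; in-air after throw: [b1@8:L b2@9:R b3@10:L b4@12:L]
Beat 8 (L): throw ball1 h=8 -> lands@16:L; in-air after throw: [b2@9:R b3@10:L b4@12:L b1@16:L]
Beat 9 (R): throw ball2 h=2 -> lands@11:R; in-air after throw: [b3@10:L b2@11:R b4@12:L b1@16:L]
Beat 10 (L): throw ball3 h=3 -> lands@13:R; in-air after throw: [b2@11:R b4@12:L b3@13:R b1@16:L]
Beat 11 (R): throw ball2 h=3 -> lands@14:L; in-air after throw: [b4@12:L b3@13:R b2@14:L b1@16:L]
Beat 12 (L): throw ball4 h=8 -> lands@20:L; in-air after throw: [b3@13:R b2@14:L b1@16:L b4@20:L]
Beat 13 (R): throw ball3 h=2 -> lands@15:R; in-air after throw: [b2@14:L b3@15:R b1@16:L b4@20:L]
Beat 14 (L): throw ball2 h=3 -> lands@17:R; in-air after throw: [b3@15:R b1@16:L b2@17:R b4@20:L]
Beat 15 (R): throw ball3 h=3 -> lands@18:L; in-air after throw: [b1@16:L b2@17:R b3@18:L b4@20:L]
Beat 16 (L): throw ball1 h=8 -> lands@24:L; in-air after throw: [b2@17:R b3@18:L b4@20:L b1@24:L]
Beat 17 (R): throw ball2 h=2 -> lands@19:R; in-air after throw: [b3@18:L b2@19:R b4@20:L b1@24:L]
Beat 18 (L): throw ball3 h=3 -> lands@21:R; in-air after throw: [b2@19:R b4@20:L b3@21:R b1@24:L]
Ball 4: thrown@4 h=8 -> first land @12; rethrown@12 h=8 -> second land @20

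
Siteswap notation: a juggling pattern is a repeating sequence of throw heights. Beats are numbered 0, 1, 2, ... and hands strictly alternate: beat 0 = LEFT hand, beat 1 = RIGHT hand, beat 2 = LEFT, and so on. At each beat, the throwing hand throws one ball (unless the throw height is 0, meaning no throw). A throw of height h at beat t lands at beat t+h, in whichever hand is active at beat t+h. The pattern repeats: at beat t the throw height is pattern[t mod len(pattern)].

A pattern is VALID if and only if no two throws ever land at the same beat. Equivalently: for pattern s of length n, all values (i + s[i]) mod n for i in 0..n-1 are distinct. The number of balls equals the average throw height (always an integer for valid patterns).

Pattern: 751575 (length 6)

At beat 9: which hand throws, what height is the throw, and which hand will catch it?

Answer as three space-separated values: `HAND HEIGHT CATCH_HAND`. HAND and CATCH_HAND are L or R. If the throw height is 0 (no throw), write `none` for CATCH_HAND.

Beat 9: 9 mod 2 = 1, so hand = R
Throw height = pattern[9 mod 6] = pattern[3] = 5
Lands at beat 9+5=14, 14 mod 2 = 0, so catch hand = L

Answer: R 5 L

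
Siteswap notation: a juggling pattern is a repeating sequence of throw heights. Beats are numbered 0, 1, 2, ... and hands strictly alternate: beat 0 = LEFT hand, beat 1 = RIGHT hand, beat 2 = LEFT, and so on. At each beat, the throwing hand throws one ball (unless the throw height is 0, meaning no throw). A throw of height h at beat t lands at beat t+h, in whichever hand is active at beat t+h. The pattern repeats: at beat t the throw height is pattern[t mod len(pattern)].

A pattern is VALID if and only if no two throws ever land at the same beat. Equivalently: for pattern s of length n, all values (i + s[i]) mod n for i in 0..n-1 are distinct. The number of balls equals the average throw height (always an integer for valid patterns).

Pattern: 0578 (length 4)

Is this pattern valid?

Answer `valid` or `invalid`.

Answer: valid

Derivation:
i=0: (i + s[i]) mod n = (0 + 0) mod 4 = 0
i=1: (i + s[i]) mod n = (1 + 5) mod 4 = 2
i=2: (i + s[i]) mod n = (2 + 7) mod 4 = 1
i=3: (i + s[i]) mod n = (3 + 8) mod 4 = 3
Residues: [0, 2, 1, 3], distinct: True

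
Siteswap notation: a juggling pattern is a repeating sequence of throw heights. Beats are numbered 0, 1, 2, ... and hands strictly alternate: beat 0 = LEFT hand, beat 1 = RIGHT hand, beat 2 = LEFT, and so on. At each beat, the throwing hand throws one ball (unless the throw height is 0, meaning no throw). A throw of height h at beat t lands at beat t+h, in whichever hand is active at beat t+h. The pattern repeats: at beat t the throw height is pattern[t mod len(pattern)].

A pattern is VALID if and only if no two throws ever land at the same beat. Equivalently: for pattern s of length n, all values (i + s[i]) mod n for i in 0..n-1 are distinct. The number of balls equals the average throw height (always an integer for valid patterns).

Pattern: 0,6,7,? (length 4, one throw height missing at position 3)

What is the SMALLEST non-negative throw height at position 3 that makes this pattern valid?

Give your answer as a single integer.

i=0: (0 + 0) mod 4 = 0
i=1: (1 + 6) mod 4 = 3
i=2: (2 + 7) mod 4 = 1
i=3: s[i]=? (unknown)
Known residues: [0, 1, 3]; need a permutation of 0..3, so missing residue r = 2
Need (3 + s) mod 4 = 2; smallest s = (2 - 3) mod 4 = 3

Answer: 3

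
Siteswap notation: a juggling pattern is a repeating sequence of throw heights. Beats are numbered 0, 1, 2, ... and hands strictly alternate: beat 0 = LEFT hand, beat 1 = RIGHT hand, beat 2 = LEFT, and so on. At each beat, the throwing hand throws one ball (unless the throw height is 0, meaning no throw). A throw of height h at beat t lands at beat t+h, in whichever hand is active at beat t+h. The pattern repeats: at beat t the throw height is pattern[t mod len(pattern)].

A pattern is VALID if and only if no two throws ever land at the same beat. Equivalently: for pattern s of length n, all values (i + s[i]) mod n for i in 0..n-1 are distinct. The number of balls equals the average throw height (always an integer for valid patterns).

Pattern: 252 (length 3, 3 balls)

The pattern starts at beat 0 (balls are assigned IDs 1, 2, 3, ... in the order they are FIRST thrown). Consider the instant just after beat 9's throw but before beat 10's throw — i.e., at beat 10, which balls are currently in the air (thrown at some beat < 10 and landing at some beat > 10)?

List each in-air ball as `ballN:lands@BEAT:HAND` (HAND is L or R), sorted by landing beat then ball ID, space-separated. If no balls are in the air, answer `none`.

Beat 0 (L): throw ball1 h=2 -> lands@2:L; in-air after throw: [b1@2:L]
Beat 1 (R): throw ball2 h=5 -> lands@6:L; in-air after throw: [b1@2:L b2@6:L]
Beat 2 (L): throw ball1 h=2 -> lands@4:L; in-air after throw: [b1@4:L b2@6:L]
Beat 3 (R): throw ball3 h=2 -> lands@5:R; in-air after throw: [b1@4:L b3@5:R b2@6:L]
Beat 4 (L): throw ball1 h=5 -> lands@9:R; in-air after throw: [b3@5:R b2@6:L b1@9:R]
Beat 5 (R): throw ball3 h=2 -> lands@7:R; in-air after throw: [b2@6:L b3@7:R b1@9:R]
Beat 6 (L): throw ball2 h=2 -> lands@8:L; in-air after throw: [b3@7:R b2@8:L b1@9:R]
Beat 7 (R): throw ball3 h=5 -> lands@12:L; in-air after throw: [b2@8:L b1@9:R b3@12:L]
Beat 8 (L): throw ball2 h=2 -> lands@10:L; in-air after throw: [b1@9:R b2@10:L b3@12:L]
Beat 9 (R): throw ball1 h=2 -> lands@11:R; in-air after throw: [b2@10:L b1@11:R b3@12:L]
Beat 10 (L): throw ball2 h=5 -> lands@15:R; in-air after throw: [b1@11:R b3@12:L b2@15:R]

Answer: ball1:lands@11:R ball3:lands@12:L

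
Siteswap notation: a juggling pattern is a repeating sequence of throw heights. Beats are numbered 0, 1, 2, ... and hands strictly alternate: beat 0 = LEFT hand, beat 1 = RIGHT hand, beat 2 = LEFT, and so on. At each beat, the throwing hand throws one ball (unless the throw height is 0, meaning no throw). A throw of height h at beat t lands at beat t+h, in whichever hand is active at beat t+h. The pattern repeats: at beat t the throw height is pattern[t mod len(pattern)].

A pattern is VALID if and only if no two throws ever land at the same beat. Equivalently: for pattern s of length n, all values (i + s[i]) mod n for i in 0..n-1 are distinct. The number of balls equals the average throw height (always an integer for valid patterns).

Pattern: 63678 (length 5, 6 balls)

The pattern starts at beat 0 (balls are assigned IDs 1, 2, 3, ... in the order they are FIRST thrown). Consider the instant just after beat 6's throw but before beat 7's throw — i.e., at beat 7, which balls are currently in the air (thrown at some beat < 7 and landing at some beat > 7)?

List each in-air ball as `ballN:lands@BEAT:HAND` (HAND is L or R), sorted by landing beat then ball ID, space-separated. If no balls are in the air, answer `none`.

Beat 0 (L): throw ball1 h=6 -> lands@6:L; in-air after throw: [b1@6:L]
Beat 1 (R): throw ball2 h=3 -> lands@4:L; in-air after throw: [b2@4:L b1@6:L]
Beat 2 (L): throw ball3 h=6 -> lands@8:L; in-air after throw: [b2@4:L b1@6:L b3@8:L]
Beat 3 (R): throw ball4 h=7 -> lands@10:L; in-air after throw: [b2@4:L b1@6:L b3@8:L b4@10:L]
Beat 4 (L): throw ball2 h=8 -> lands@12:L; in-air after throw: [b1@6:L b3@8:L b4@10:L b2@12:L]
Beat 5 (R): throw ball5 h=6 -> lands@11:R; in-air after throw: [b1@6:L b3@8:L b4@10:L b5@11:R b2@12:L]
Beat 6 (L): throw ball1 h=3 -> lands@9:R; in-air after throw: [b3@8:L b1@9:R b4@10:L b5@11:R b2@12:L]
Beat 7 (R): throw ball6 h=6 -> lands@13:R; in-air after throw: [b3@8:L b1@9:R b4@10:L b5@11:R b2@12:L b6@13:R]

Answer: ball3:lands@8:L ball1:lands@9:R ball4:lands@10:L ball5:lands@11:R ball2:lands@12:L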